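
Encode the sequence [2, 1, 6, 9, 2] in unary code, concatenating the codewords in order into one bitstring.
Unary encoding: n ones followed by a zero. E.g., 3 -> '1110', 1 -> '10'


Encode each number as n ones followed by a terminating 0:
  2 -> 110 (3 bits)
  1 -> 10 (2 bits)
  6 -> 1111110 (7 bits)
  9 -> 1111111110 (10 bits)
  2 -> 110 (3 bits)
Total length = 3 + 2 + 7 + 10 + 3 = 25 bits.

Unary([2, 1, 6, 9, 2]) = 1101011111101111111110110 (25 bits)


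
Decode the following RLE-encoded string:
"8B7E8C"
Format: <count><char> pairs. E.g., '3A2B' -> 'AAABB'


Expanding each <count><char> pair:
  8B -> 'BBBBBBBB'
  7E -> 'EEEEEEE'
  8C -> 'CCCCCCCC'

Decoded = BBBBBBBBEEEEEEECCCCCCCC


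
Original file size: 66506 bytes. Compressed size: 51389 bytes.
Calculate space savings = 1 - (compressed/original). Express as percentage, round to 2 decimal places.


ratio = compressed/original = 51389/66506 = 0.772697
savings = 1 - ratio = 1 - 0.772697 = 0.227303
as a percentage: 0.227303 * 100 = 22.73%

Space savings = 1 - 51389/66506 = 22.73%


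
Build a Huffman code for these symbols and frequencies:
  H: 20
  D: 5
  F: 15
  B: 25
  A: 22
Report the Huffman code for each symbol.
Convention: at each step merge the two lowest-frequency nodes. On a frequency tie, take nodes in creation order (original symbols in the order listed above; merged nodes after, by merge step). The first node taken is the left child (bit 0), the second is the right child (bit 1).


Huffman tree construction:
Step 1: Merge D(5) + F(15) = 20
Step 2: Merge H(20) + (D+F)(20) = 40
Step 3: Merge A(22) + B(25) = 47
Step 4: Merge (H+(D+F))(40) + (A+B)(47) = 87
Read each symbol's code off the tree from the root (left child = 0, right child = 1).

Codes:
  H: 00 (length 2)
  D: 010 (length 3)
  F: 011 (length 3)
  B: 11 (length 2)
  A: 10 (length 2)
Average code length: 194/87 = 2.2299 bits/symbol


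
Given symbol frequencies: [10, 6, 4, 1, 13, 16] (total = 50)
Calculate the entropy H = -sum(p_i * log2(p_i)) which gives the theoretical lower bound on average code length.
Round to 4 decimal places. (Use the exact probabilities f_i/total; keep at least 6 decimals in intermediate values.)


Per-symbol terms -p_i * log2(p_i) with p_i = f_i/50:
  p = 10/50 = 0.200000: log2(p) = -2.321928, -p*log2(p) = 0.464386
  p = 6/50 = 0.120000: log2(p) = -3.058894, -p*log2(p) = 0.367067
  p = 4/50 = 0.080000: log2(p) = -3.643856, -p*log2(p) = 0.291508
  p = 1/50 = 0.020000: log2(p) = -5.643856, -p*log2(p) = 0.112877
  p = 13/50 = 0.260000: log2(p) = -1.943416, -p*log2(p) = 0.505288
  p = 16/50 = 0.320000: log2(p) = -1.643856, -p*log2(p) = 0.526034
H = 0.464386 + 0.367067 + 0.291508 + 0.112877 + 0.505288 + 0.526034 = 2.267160

H = 2.2672 bits/symbol


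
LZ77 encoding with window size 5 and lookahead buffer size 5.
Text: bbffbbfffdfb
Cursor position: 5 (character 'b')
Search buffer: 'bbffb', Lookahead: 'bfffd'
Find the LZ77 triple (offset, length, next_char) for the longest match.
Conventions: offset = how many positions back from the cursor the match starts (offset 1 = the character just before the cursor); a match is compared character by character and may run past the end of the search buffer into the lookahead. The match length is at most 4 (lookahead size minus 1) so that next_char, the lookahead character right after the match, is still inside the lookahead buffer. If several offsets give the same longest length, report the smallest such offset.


Try each offset into the search buffer:
  offset=1 (pos 4, char 'b'): match length 1
  offset=2 (pos 3, char 'f'): match length 0
  offset=3 (pos 2, char 'f'): match length 0
  offset=4 (pos 1, char 'b'): match length 3
  offset=5 (pos 0, char 'b'): match length 1
Longest match has length 3 at offset 4.
next_char = character at position 5 + 3 = 8 -> 'f'

Best match: offset=4, length=3 (matching 'bff' starting at position 1)
LZ77 triple: (4, 3, 'f')


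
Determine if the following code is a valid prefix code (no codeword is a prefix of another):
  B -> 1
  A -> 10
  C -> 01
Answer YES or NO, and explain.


Checking each pair (does one codeword prefix another?):
  B='1' vs A='10': prefix -- VIOLATION

NO -- this is NOT a valid prefix code. B (1) is a prefix of A (10).


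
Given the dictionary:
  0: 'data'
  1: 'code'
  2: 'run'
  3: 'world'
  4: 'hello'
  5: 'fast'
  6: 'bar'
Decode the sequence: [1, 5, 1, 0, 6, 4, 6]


Look up each index in the dictionary:
  1 -> 'code'
  5 -> 'fast'
  1 -> 'code'
  0 -> 'data'
  6 -> 'bar'
  4 -> 'hello'
  6 -> 'bar'

Decoded: "code fast code data bar hello bar"


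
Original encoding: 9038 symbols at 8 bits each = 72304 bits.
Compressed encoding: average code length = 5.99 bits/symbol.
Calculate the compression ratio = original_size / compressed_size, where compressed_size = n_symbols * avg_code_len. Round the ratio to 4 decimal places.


original_size = n_symbols * orig_bits = 9038 * 8 = 72304 bits
compressed_size = n_symbols * avg_code_len = 9038 * 5.99 = 54137.62 bits
ratio = original_size / compressed_size = 72304 / 54137.62 = 1.3356

Compression ratio = 1.3356


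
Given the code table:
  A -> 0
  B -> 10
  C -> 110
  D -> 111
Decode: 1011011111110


Decoding:
10 -> B
110 -> C
111 -> D
111 -> D
10 -> B


Result: BCDDB


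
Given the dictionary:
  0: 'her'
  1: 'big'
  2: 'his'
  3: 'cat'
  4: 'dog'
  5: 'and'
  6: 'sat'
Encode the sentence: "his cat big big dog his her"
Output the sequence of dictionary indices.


Look up each word in the dictionary:
  'his' -> 2
  'cat' -> 3
  'big' -> 1
  'big' -> 1
  'dog' -> 4
  'his' -> 2
  'her' -> 0

Encoded: [2, 3, 1, 1, 4, 2, 0]


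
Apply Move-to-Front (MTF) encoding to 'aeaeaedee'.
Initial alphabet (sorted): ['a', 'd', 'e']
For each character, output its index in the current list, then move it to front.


MTF encoding:
'a': index 0 in ['a', 'd', 'e'] -> ['a', 'd', 'e']
'e': index 2 in ['a', 'd', 'e'] -> ['e', 'a', 'd']
'a': index 1 in ['e', 'a', 'd'] -> ['a', 'e', 'd']
'e': index 1 in ['a', 'e', 'd'] -> ['e', 'a', 'd']
'a': index 1 in ['e', 'a', 'd'] -> ['a', 'e', 'd']
'e': index 1 in ['a', 'e', 'd'] -> ['e', 'a', 'd']
'd': index 2 in ['e', 'a', 'd'] -> ['d', 'e', 'a']
'e': index 1 in ['d', 'e', 'a'] -> ['e', 'd', 'a']
'e': index 0 in ['e', 'd', 'a'] -> ['e', 'd', 'a']


Output: [0, 2, 1, 1, 1, 1, 2, 1, 0]


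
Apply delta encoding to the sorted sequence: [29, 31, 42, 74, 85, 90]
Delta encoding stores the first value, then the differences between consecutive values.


First value: 29
Deltas:
  31 - 29 = 2
  42 - 31 = 11
  74 - 42 = 32
  85 - 74 = 11
  90 - 85 = 5


Delta encoded: [29, 2, 11, 32, 11, 5]


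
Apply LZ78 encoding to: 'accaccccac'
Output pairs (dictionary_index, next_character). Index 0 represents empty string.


LZ78 encoding steps:
Dictionary: {0: ''}
Step 1: w='' (idx 0), next='a' -> output (0, 'a'), add 'a' as idx 1
Step 2: w='' (idx 0), next='c' -> output (0, 'c'), add 'c' as idx 2
Step 3: w='c' (idx 2), next='a' -> output (2, 'a'), add 'ca' as idx 3
Step 4: w='c' (idx 2), next='c' -> output (2, 'c'), add 'cc' as idx 4
Step 5: w='cc' (idx 4), next='a' -> output (4, 'a'), add 'cca' as idx 5
Step 6: w='c' (idx 2), end of input -> output (2, '')


Encoded: [(0, 'a'), (0, 'c'), (2, 'a'), (2, 'c'), (4, 'a'), (2, '')]


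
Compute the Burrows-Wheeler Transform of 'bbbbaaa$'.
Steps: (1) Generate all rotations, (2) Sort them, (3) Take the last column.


Rotations (sorted):
  0: $bbbbaaa -> last char: a
  1: a$bbbbaa -> last char: a
  2: aa$bbbba -> last char: a
  3: aaa$bbbb -> last char: b
  4: baaa$bbb -> last char: b
  5: bbaaa$bb -> last char: b
  6: bbbaaa$b -> last char: b
  7: bbbbaaa$ -> last char: $


BWT = aaabbbb$


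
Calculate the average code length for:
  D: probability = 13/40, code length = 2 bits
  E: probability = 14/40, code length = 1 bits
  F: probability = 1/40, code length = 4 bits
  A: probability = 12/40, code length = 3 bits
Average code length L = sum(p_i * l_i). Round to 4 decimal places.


Weighted contributions p_i * l_i:
  D: (13/40) * 2 = 26/40
  E: (14/40) * 1 = 14/40
  F: (1/40) * 4 = 4/40
  A: (12/40) * 3 = 36/40
Sum = (26 + 14 + 4 + 36)/40 = 80/40

L = 80/40 = 2.0000 bits/symbol


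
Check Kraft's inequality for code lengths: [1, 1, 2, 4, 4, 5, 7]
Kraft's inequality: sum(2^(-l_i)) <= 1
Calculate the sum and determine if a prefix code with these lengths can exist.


Sum = 2^(-1) + 2^(-1) + 2^(-2) + 2^(-4) + 2^(-4) + 2^(-5) + 2^(-7)
    = 0.5 + 0.5 + 0.25 + 0.0625 + 0.0625 + 0.03125 + 0.0078125
    = 181/128 = 1.4140625
Since 1.4140625 > 1, Kraft's inequality is NOT satisfied.
A prefix code with these lengths CANNOT exist.

Kraft sum = 1.4140625. Not satisfied.


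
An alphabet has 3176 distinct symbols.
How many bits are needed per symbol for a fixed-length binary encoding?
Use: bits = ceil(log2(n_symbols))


log2(3176) = 11.633
Bracket: 2^11 = 2048 < 3176 <= 2^12 = 4096
So ceil(log2(3176)) = 12

bits = ceil(log2(3176)) = ceil(11.633) = 12 bits


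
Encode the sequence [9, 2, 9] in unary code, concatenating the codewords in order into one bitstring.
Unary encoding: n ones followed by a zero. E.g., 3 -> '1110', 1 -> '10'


Encode each number as n ones followed by a terminating 0:
  9 -> 1111111110 (10 bits)
  2 -> 110 (3 bits)
  9 -> 1111111110 (10 bits)
Total length = 10 + 3 + 10 = 23 bits.

Unary([9, 2, 9]) = 11111111101101111111110 (23 bits)


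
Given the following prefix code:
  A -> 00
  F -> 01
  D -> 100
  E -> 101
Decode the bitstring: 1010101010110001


Decoding step by step:
Bits 101 -> E
Bits 01 -> F
Bits 01 -> F
Bits 01 -> F
Bits 01 -> F
Bits 100 -> D
Bits 01 -> F


Decoded message: EFFFFDF


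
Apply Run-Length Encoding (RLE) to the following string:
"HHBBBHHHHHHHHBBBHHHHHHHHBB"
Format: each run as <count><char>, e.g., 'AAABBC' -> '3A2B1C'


Scanning runs left to right:
  i=0: run of 'H' x 2 -> '2H'
  i=2: run of 'B' x 3 -> '3B'
  i=5: run of 'H' x 8 -> '8H'
  i=13: run of 'B' x 3 -> '3B'
  i=16: run of 'H' x 8 -> '8H'
  i=24: run of 'B' x 2 -> '2B'

RLE = 2H3B8H3B8H2B


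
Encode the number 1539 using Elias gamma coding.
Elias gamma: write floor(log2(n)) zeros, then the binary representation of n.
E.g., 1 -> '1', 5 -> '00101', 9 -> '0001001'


num_bits = floor(log2(1539)) + 1 = 11
leading_zeros = num_bits - 1 = 10
binary(1539) = 11000000011

Elias gamma(1539) = '0000000000' + '11000000011' = 000000000011000000011 (21 bits)


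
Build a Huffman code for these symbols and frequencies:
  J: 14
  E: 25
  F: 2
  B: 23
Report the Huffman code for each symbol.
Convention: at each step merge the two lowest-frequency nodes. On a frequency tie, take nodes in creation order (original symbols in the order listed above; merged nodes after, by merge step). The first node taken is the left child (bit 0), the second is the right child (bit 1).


Huffman tree construction:
Step 1: Merge F(2) + J(14) = 16
Step 2: Merge (F+J)(16) + B(23) = 39
Step 3: Merge E(25) + ((F+J)+B)(39) = 64
Read each symbol's code off the tree from the root (left child = 0, right child = 1).

Codes:
  J: 101 (length 3)
  E: 0 (length 1)
  F: 100 (length 3)
  B: 11 (length 2)
Average code length: 119/64 = 1.8594 bits/symbol


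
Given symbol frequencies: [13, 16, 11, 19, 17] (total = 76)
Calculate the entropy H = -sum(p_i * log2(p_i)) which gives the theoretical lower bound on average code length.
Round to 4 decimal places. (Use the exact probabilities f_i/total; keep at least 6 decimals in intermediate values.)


Per-symbol terms -p_i * log2(p_i) with p_i = f_i/76:
  p = 13/76 = 0.171053: log2(p) = -2.547488, -p*log2(p) = 0.435754
  p = 16/76 = 0.210526: log2(p) = -2.247928, -p*log2(p) = 0.473248
  p = 11/76 = 0.144737: log2(p) = -2.788496, -p*log2(p) = 0.403598
  p = 19/76 = 0.250000: log2(p) = -2.000000, -p*log2(p) = 0.500000
  p = 17/76 = 0.223684: log2(p) = -2.160465, -p*log2(p) = 0.483262
H = 0.435754 + 0.473248 + 0.403598 + 0.500000 + 0.483262 = 2.295862

H = 2.2959 bits/symbol


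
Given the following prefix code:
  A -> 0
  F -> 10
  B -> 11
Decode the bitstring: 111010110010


Decoding step by step:
Bits 11 -> B
Bits 10 -> F
Bits 10 -> F
Bits 11 -> B
Bits 0 -> A
Bits 0 -> A
Bits 10 -> F


Decoded message: BFFBAAF


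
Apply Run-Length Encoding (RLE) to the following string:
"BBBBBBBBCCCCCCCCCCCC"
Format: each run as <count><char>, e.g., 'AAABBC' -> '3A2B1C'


Scanning runs left to right:
  i=0: run of 'B' x 8 -> '8B'
  i=8: run of 'C' x 12 -> '12C'

RLE = 8B12C


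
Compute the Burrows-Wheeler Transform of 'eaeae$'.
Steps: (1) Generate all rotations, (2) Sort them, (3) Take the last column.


Rotations (sorted):
  0: $eaeae -> last char: e
  1: ae$eae -> last char: e
  2: aeae$e -> last char: e
  3: e$eaea -> last char: a
  4: eae$ea -> last char: a
  5: eaeae$ -> last char: $


BWT = eeeaa$


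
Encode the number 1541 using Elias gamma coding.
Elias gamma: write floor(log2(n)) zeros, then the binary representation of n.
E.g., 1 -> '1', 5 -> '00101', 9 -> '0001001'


num_bits = floor(log2(1541)) + 1 = 11
leading_zeros = num_bits - 1 = 10
binary(1541) = 11000000101

Elias gamma(1541) = '0000000000' + '11000000101' = 000000000011000000101 (21 bits)


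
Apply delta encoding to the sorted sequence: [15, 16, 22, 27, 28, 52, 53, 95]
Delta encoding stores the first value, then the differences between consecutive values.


First value: 15
Deltas:
  16 - 15 = 1
  22 - 16 = 6
  27 - 22 = 5
  28 - 27 = 1
  52 - 28 = 24
  53 - 52 = 1
  95 - 53 = 42


Delta encoded: [15, 1, 6, 5, 1, 24, 1, 42]


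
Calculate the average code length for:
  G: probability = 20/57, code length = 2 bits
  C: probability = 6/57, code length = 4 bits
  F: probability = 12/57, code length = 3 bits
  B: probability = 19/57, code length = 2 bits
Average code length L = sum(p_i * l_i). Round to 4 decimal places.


Weighted contributions p_i * l_i:
  G: (20/57) * 2 = 40/57
  C: (6/57) * 4 = 24/57
  F: (12/57) * 3 = 36/57
  B: (19/57) * 2 = 38/57
Sum = (40 + 24 + 36 + 38)/57 = 138/57

L = 138/57 = 2.4211 bits/symbol


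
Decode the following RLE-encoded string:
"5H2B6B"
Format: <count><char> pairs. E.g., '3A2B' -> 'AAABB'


Expanding each <count><char> pair:
  5H -> 'HHHHH'
  2B -> 'BB'
  6B -> 'BBBBBB'

Decoded = HHHHHBBBBBBBB


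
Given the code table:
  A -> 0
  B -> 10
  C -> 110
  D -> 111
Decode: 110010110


Decoding:
110 -> C
0 -> A
10 -> B
110 -> C


Result: CABC


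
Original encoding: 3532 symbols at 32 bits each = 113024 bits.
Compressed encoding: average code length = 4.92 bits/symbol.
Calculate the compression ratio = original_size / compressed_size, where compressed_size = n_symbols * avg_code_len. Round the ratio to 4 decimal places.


original_size = n_symbols * orig_bits = 3532 * 32 = 113024 bits
compressed_size = n_symbols * avg_code_len = 3532 * 4.92 = 17377.44 bits
ratio = original_size / compressed_size = 113024 / 17377.44 = 6.5041

Compression ratio = 6.5041


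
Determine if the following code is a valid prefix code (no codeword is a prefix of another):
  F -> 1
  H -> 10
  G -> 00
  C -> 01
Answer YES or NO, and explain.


Checking each pair (does one codeword prefix another?):
  F='1' vs H='10': prefix -- VIOLATION

NO -- this is NOT a valid prefix code. F (1) is a prefix of H (10).


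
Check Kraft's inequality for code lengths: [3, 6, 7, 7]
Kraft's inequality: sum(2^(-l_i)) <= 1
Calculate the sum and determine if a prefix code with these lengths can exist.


Sum = 2^(-3) + 2^(-6) + 2^(-7) + 2^(-7)
    = 0.125 + 0.015625 + 0.0078125 + 0.0078125
    = 20/128 = 0.15625
Since 0.15625 <= 1, Kraft's inequality IS satisfied.
A prefix code with these lengths CAN exist.

Kraft sum = 0.15625. Satisfied.


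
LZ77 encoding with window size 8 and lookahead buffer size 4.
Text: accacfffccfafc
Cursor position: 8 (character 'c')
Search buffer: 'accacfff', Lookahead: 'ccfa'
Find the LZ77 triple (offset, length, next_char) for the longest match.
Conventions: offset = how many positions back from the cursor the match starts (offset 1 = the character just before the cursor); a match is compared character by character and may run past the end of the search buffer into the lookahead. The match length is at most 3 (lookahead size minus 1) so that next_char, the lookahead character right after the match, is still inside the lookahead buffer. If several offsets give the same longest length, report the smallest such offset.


Try each offset into the search buffer:
  offset=1 (pos 7, char 'f'): match length 0
  offset=2 (pos 6, char 'f'): match length 0
  offset=3 (pos 5, char 'f'): match length 0
  offset=4 (pos 4, char 'c'): match length 1
  offset=5 (pos 3, char 'a'): match length 0
  offset=6 (pos 2, char 'c'): match length 1
  offset=7 (pos 1, char 'c'): match length 2
  offset=8 (pos 0, char 'a'): match length 0
Longest match has length 2 at offset 7.
next_char = character at position 8 + 2 = 10 -> 'f'

Best match: offset=7, length=2 (matching 'cc' starting at position 1)
LZ77 triple: (7, 2, 'f')


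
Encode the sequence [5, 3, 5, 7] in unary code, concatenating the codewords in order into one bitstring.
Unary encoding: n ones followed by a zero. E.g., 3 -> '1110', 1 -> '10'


Encode each number as n ones followed by a terminating 0:
  5 -> 111110 (6 bits)
  3 -> 1110 (4 bits)
  5 -> 111110 (6 bits)
  7 -> 11111110 (8 bits)
Total length = 6 + 4 + 6 + 8 = 24 bits.

Unary([5, 3, 5, 7]) = 111110111011111011111110 (24 bits)


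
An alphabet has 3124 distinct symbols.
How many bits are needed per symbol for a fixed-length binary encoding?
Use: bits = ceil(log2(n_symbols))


log2(3124) = 11.6092
Bracket: 2^11 = 2048 < 3124 <= 2^12 = 4096
So ceil(log2(3124)) = 12

bits = ceil(log2(3124)) = ceil(11.6092) = 12 bits


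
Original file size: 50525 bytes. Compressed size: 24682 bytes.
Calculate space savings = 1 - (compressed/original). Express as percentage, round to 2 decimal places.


ratio = compressed/original = 24682/50525 = 0.488511
savings = 1 - ratio = 1 - 0.488511 = 0.511489
as a percentage: 0.511489 * 100 = 51.15%

Space savings = 1 - 24682/50525 = 51.15%


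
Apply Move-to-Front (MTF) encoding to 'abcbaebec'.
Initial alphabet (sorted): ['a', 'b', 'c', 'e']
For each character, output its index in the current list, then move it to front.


MTF encoding:
'a': index 0 in ['a', 'b', 'c', 'e'] -> ['a', 'b', 'c', 'e']
'b': index 1 in ['a', 'b', 'c', 'e'] -> ['b', 'a', 'c', 'e']
'c': index 2 in ['b', 'a', 'c', 'e'] -> ['c', 'b', 'a', 'e']
'b': index 1 in ['c', 'b', 'a', 'e'] -> ['b', 'c', 'a', 'e']
'a': index 2 in ['b', 'c', 'a', 'e'] -> ['a', 'b', 'c', 'e']
'e': index 3 in ['a', 'b', 'c', 'e'] -> ['e', 'a', 'b', 'c']
'b': index 2 in ['e', 'a', 'b', 'c'] -> ['b', 'e', 'a', 'c']
'e': index 1 in ['b', 'e', 'a', 'c'] -> ['e', 'b', 'a', 'c']
'c': index 3 in ['e', 'b', 'a', 'c'] -> ['c', 'e', 'b', 'a']


Output: [0, 1, 2, 1, 2, 3, 2, 1, 3]


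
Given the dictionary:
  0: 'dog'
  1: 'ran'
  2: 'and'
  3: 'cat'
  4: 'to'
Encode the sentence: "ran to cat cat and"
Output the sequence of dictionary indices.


Look up each word in the dictionary:
  'ran' -> 1
  'to' -> 4
  'cat' -> 3
  'cat' -> 3
  'and' -> 2

Encoded: [1, 4, 3, 3, 2]


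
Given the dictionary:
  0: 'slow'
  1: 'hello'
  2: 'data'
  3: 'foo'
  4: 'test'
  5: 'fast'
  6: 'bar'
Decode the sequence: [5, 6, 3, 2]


Look up each index in the dictionary:
  5 -> 'fast'
  6 -> 'bar'
  3 -> 'foo'
  2 -> 'data'

Decoded: "fast bar foo data"


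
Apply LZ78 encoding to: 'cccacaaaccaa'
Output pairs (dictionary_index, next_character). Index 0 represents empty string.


LZ78 encoding steps:
Dictionary: {0: ''}
Step 1: w='' (idx 0), next='c' -> output (0, 'c'), add 'c' as idx 1
Step 2: w='c' (idx 1), next='c' -> output (1, 'c'), add 'cc' as idx 2
Step 3: w='' (idx 0), next='a' -> output (0, 'a'), add 'a' as idx 3
Step 4: w='c' (idx 1), next='a' -> output (1, 'a'), add 'ca' as idx 4
Step 5: w='a' (idx 3), next='a' -> output (3, 'a'), add 'aa' as idx 5
Step 6: w='cc' (idx 2), next='a' -> output (2, 'a'), add 'cca' as idx 6
Step 7: w='a' (idx 3), end of input -> output (3, '')


Encoded: [(0, 'c'), (1, 'c'), (0, 'a'), (1, 'a'), (3, 'a'), (2, 'a'), (3, '')]


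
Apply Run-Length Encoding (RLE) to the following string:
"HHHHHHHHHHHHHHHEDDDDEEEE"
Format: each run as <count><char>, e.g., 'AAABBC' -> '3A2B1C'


Scanning runs left to right:
  i=0: run of 'H' x 15 -> '15H'
  i=15: run of 'E' x 1 -> '1E'
  i=16: run of 'D' x 4 -> '4D'
  i=20: run of 'E' x 4 -> '4E'

RLE = 15H1E4D4E


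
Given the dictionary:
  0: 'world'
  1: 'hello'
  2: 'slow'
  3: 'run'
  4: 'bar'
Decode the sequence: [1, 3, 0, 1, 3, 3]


Look up each index in the dictionary:
  1 -> 'hello'
  3 -> 'run'
  0 -> 'world'
  1 -> 'hello'
  3 -> 'run'
  3 -> 'run'

Decoded: "hello run world hello run run"


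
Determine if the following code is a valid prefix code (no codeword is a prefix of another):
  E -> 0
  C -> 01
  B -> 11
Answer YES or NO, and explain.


Checking each pair (does one codeword prefix another?):
  E='0' vs C='01': prefix -- VIOLATION

NO -- this is NOT a valid prefix code. E (0) is a prefix of C (01).


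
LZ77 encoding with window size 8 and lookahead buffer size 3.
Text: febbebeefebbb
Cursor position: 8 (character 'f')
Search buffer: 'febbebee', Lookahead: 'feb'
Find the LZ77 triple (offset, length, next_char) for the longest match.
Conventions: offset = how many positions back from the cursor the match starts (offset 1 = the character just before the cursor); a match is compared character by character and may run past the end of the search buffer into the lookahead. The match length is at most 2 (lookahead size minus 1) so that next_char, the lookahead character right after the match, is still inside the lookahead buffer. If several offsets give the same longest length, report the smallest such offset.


Try each offset into the search buffer:
  offset=1 (pos 7, char 'e'): match length 0
  offset=2 (pos 6, char 'e'): match length 0
  offset=3 (pos 5, char 'b'): match length 0
  offset=4 (pos 4, char 'e'): match length 0
  offset=5 (pos 3, char 'b'): match length 0
  offset=6 (pos 2, char 'b'): match length 0
  offset=7 (pos 1, char 'e'): match length 0
  offset=8 (pos 0, char 'f'): match length 2
Longest match has length 2 at offset 8.
next_char = character at position 8 + 2 = 10 -> 'b'

Best match: offset=8, length=2 (matching 'fe' starting at position 0)
LZ77 triple: (8, 2, 'b')


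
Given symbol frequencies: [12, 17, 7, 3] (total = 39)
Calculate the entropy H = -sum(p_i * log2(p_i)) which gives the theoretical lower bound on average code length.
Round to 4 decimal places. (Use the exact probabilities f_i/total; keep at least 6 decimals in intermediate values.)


Per-symbol terms -p_i * log2(p_i) with p_i = f_i/39:
  p = 12/39 = 0.307692: log2(p) = -1.700440, -p*log2(p) = 0.523212
  p = 17/39 = 0.435897: log2(p) = -1.197939, -p*log2(p) = 0.522179
  p = 7/39 = 0.179487: log2(p) = -2.478047, -p*log2(p) = 0.444778
  p = 3/39 = 0.076923: log2(p) = -3.700440, -p*log2(p) = 0.284649
H = 0.523212 + 0.522179 + 0.444778 + 0.284649 = 1.774818

H = 1.7748 bits/symbol


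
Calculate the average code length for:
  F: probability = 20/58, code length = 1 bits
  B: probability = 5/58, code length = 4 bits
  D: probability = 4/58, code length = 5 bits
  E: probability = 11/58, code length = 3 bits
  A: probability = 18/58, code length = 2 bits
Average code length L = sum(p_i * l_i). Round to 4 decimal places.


Weighted contributions p_i * l_i:
  F: (20/58) * 1 = 20/58
  B: (5/58) * 4 = 20/58
  D: (4/58) * 5 = 20/58
  E: (11/58) * 3 = 33/58
  A: (18/58) * 2 = 36/58
Sum = (20 + 20 + 20 + 33 + 36)/58 = 129/58

L = 129/58 = 2.2241 bits/symbol


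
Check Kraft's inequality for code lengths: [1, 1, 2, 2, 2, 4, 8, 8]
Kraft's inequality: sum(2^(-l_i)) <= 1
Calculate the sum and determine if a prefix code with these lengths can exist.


Sum = 2^(-1) + 2^(-1) + 2^(-2) + 2^(-2) + 2^(-2) + 2^(-4) + 2^(-8) + 2^(-8)
    = 0.5 + 0.5 + 0.25 + 0.25 + 0.25 + 0.0625 + 0.00390625 + 0.00390625
    = 466/256 = 1.8203125
Since 1.8203125 > 1, Kraft's inequality is NOT satisfied.
A prefix code with these lengths CANNOT exist.

Kraft sum = 1.8203125. Not satisfied.


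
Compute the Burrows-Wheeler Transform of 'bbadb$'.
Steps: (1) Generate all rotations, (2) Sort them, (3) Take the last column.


Rotations (sorted):
  0: $bbadb -> last char: b
  1: adb$bb -> last char: b
  2: b$bbad -> last char: d
  3: badb$b -> last char: b
  4: bbadb$ -> last char: $
  5: db$bba -> last char: a


BWT = bbdb$a


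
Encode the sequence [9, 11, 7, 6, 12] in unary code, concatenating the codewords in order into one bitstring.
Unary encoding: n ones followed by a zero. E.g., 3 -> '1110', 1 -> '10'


Encode each number as n ones followed by a terminating 0:
  9 -> 1111111110 (10 bits)
  11 -> 111111111110 (12 bits)
  7 -> 11111110 (8 bits)
  6 -> 1111110 (7 bits)
  12 -> 1111111111110 (13 bits)
Total length = 10 + 12 + 8 + 7 + 13 = 50 bits.

Unary([9, 11, 7, 6, 12]) = 11111111101111111111101111111011111101111111111110 (50 bits)


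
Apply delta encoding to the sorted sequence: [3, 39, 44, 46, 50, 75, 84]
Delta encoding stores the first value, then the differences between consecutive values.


First value: 3
Deltas:
  39 - 3 = 36
  44 - 39 = 5
  46 - 44 = 2
  50 - 46 = 4
  75 - 50 = 25
  84 - 75 = 9


Delta encoded: [3, 36, 5, 2, 4, 25, 9]


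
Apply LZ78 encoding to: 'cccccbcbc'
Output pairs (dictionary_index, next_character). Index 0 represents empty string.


LZ78 encoding steps:
Dictionary: {0: ''}
Step 1: w='' (idx 0), next='c' -> output (0, 'c'), add 'c' as idx 1
Step 2: w='c' (idx 1), next='c' -> output (1, 'c'), add 'cc' as idx 2
Step 3: w='cc' (idx 2), next='b' -> output (2, 'b'), add 'ccb' as idx 3
Step 4: w='c' (idx 1), next='b' -> output (1, 'b'), add 'cb' as idx 4
Step 5: w='c' (idx 1), end of input -> output (1, '')


Encoded: [(0, 'c'), (1, 'c'), (2, 'b'), (1, 'b'), (1, '')]


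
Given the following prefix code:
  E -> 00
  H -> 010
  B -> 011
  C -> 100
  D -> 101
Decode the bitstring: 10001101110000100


Decoding step by step:
Bits 100 -> C
Bits 011 -> B
Bits 011 -> B
Bits 100 -> C
Bits 00 -> E
Bits 100 -> C


Decoded message: CBBCEC


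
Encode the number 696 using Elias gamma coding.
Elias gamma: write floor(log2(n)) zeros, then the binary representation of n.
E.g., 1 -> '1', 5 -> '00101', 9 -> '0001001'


num_bits = floor(log2(696)) + 1 = 10
leading_zeros = num_bits - 1 = 9
binary(696) = 1010111000

Elias gamma(696) = '000000000' + '1010111000' = 0000000001010111000 (19 bits)


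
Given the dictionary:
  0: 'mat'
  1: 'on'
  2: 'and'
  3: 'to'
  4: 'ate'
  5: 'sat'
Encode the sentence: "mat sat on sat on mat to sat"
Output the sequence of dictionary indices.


Look up each word in the dictionary:
  'mat' -> 0
  'sat' -> 5
  'on' -> 1
  'sat' -> 5
  'on' -> 1
  'mat' -> 0
  'to' -> 3
  'sat' -> 5

Encoded: [0, 5, 1, 5, 1, 0, 3, 5]


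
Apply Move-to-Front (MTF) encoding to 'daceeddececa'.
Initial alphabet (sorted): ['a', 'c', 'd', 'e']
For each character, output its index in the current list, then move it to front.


MTF encoding:
'd': index 2 in ['a', 'c', 'd', 'e'] -> ['d', 'a', 'c', 'e']
'a': index 1 in ['d', 'a', 'c', 'e'] -> ['a', 'd', 'c', 'e']
'c': index 2 in ['a', 'd', 'c', 'e'] -> ['c', 'a', 'd', 'e']
'e': index 3 in ['c', 'a', 'd', 'e'] -> ['e', 'c', 'a', 'd']
'e': index 0 in ['e', 'c', 'a', 'd'] -> ['e', 'c', 'a', 'd']
'd': index 3 in ['e', 'c', 'a', 'd'] -> ['d', 'e', 'c', 'a']
'd': index 0 in ['d', 'e', 'c', 'a'] -> ['d', 'e', 'c', 'a']
'e': index 1 in ['d', 'e', 'c', 'a'] -> ['e', 'd', 'c', 'a']
'c': index 2 in ['e', 'd', 'c', 'a'] -> ['c', 'e', 'd', 'a']
'e': index 1 in ['c', 'e', 'd', 'a'] -> ['e', 'c', 'd', 'a']
'c': index 1 in ['e', 'c', 'd', 'a'] -> ['c', 'e', 'd', 'a']
'a': index 3 in ['c', 'e', 'd', 'a'] -> ['a', 'c', 'e', 'd']


Output: [2, 1, 2, 3, 0, 3, 0, 1, 2, 1, 1, 3]


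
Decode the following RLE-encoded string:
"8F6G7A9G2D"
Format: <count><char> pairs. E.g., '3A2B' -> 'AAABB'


Expanding each <count><char> pair:
  8F -> 'FFFFFFFF'
  6G -> 'GGGGGG'
  7A -> 'AAAAAAA'
  9G -> 'GGGGGGGGG'
  2D -> 'DD'

Decoded = FFFFFFFFGGGGGGAAAAAAAGGGGGGGGGDD


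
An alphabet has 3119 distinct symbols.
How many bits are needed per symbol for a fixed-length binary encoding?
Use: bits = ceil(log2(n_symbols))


log2(3119) = 11.6069
Bracket: 2^11 = 2048 < 3119 <= 2^12 = 4096
So ceil(log2(3119)) = 12

bits = ceil(log2(3119)) = ceil(11.6069) = 12 bits


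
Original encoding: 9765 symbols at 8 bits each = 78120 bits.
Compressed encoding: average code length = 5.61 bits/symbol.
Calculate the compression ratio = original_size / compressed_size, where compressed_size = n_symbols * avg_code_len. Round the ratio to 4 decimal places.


original_size = n_symbols * orig_bits = 9765 * 8 = 78120 bits
compressed_size = n_symbols * avg_code_len = 9765 * 5.61 = 54781.65 bits
ratio = original_size / compressed_size = 78120 / 54781.65 = 1.426

Compression ratio = 1.426


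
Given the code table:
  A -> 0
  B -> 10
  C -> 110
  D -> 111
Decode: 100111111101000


Decoding:
10 -> B
0 -> A
111 -> D
111 -> D
10 -> B
10 -> B
0 -> A
0 -> A


Result: BADDBBAA


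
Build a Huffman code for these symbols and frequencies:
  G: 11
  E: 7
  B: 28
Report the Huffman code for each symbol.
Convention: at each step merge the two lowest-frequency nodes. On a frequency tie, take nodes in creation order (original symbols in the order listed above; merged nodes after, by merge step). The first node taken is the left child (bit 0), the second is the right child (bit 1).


Huffman tree construction:
Step 1: Merge E(7) + G(11) = 18
Step 2: Merge (E+G)(18) + B(28) = 46
Read each symbol's code off the tree from the root (left child = 0, right child = 1).

Codes:
  G: 01 (length 2)
  E: 00 (length 2)
  B: 1 (length 1)
Average code length: 64/46 = 1.3913 bits/symbol


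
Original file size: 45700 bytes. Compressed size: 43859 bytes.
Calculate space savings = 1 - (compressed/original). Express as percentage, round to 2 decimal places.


ratio = compressed/original = 43859/45700 = 0.959716
savings = 1 - ratio = 1 - 0.959716 = 0.040284
as a percentage: 0.040284 * 100 = 4.03%

Space savings = 1 - 43859/45700 = 4.03%


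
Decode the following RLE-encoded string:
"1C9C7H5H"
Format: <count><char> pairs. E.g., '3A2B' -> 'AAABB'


Expanding each <count><char> pair:
  1C -> 'C'
  9C -> 'CCCCCCCCC'
  7H -> 'HHHHHHH'
  5H -> 'HHHHH'

Decoded = CCCCCCCCCCHHHHHHHHHHHH


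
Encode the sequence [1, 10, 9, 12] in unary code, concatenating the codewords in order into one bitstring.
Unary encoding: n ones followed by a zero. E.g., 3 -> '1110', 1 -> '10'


Encode each number as n ones followed by a terminating 0:
  1 -> 10 (2 bits)
  10 -> 11111111110 (11 bits)
  9 -> 1111111110 (10 bits)
  12 -> 1111111111110 (13 bits)
Total length = 2 + 11 + 10 + 13 = 36 bits.

Unary([1, 10, 9, 12]) = 101111111111011111111101111111111110 (36 bits)


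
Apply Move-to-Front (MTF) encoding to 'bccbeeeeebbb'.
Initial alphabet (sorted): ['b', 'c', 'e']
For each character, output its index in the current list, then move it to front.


MTF encoding:
'b': index 0 in ['b', 'c', 'e'] -> ['b', 'c', 'e']
'c': index 1 in ['b', 'c', 'e'] -> ['c', 'b', 'e']
'c': index 0 in ['c', 'b', 'e'] -> ['c', 'b', 'e']
'b': index 1 in ['c', 'b', 'e'] -> ['b', 'c', 'e']
'e': index 2 in ['b', 'c', 'e'] -> ['e', 'b', 'c']
'e': index 0 in ['e', 'b', 'c'] -> ['e', 'b', 'c']
'e': index 0 in ['e', 'b', 'c'] -> ['e', 'b', 'c']
'e': index 0 in ['e', 'b', 'c'] -> ['e', 'b', 'c']
'e': index 0 in ['e', 'b', 'c'] -> ['e', 'b', 'c']
'b': index 1 in ['e', 'b', 'c'] -> ['b', 'e', 'c']
'b': index 0 in ['b', 'e', 'c'] -> ['b', 'e', 'c']
'b': index 0 in ['b', 'e', 'c'] -> ['b', 'e', 'c']


Output: [0, 1, 0, 1, 2, 0, 0, 0, 0, 1, 0, 0]


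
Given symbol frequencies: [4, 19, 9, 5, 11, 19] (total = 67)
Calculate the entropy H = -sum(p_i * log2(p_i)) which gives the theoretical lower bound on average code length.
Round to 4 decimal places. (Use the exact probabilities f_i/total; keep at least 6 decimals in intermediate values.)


Per-symbol terms -p_i * log2(p_i) with p_i = f_i/67:
  p = 4/67 = 0.059701: log2(p) = -4.066089, -p*log2(p) = 0.242752
  p = 19/67 = 0.283582: log2(p) = -1.818162, -p*log2(p) = 0.515598
  p = 9/67 = 0.134328: log2(p) = -2.896164, -p*log2(p) = 0.389037
  p = 5/67 = 0.074627: log2(p) = -3.744161, -p*log2(p) = 0.279415
  p = 11/67 = 0.164179: log2(p) = -2.606658, -p*log2(p) = 0.427959
  p = 19/67 = 0.283582: log2(p) = -1.818162, -p*log2(p) = 0.515598
H = 0.242752 + 0.515598 + 0.389037 + 0.279415 + 0.427959 + 0.515598 = 2.370359

H = 2.3704 bits/symbol


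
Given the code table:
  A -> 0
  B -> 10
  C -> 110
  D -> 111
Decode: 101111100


Decoding:
10 -> B
111 -> D
110 -> C
0 -> A


Result: BDCA


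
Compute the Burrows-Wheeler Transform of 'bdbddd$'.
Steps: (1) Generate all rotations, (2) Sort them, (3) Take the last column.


Rotations (sorted):
  0: $bdbddd -> last char: d
  1: bdbddd$ -> last char: $
  2: bddd$bd -> last char: d
  3: d$bdbdd -> last char: d
  4: dbddd$b -> last char: b
  5: dd$bdbd -> last char: d
  6: ddd$bdb -> last char: b


BWT = d$ddbdb


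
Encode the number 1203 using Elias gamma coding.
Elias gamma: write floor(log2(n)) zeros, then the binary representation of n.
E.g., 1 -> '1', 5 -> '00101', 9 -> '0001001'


num_bits = floor(log2(1203)) + 1 = 11
leading_zeros = num_bits - 1 = 10
binary(1203) = 10010110011

Elias gamma(1203) = '0000000000' + '10010110011' = 000000000010010110011 (21 bits)


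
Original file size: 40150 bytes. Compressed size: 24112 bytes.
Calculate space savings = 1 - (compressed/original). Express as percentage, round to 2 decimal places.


ratio = compressed/original = 24112/40150 = 0.600548
savings = 1 - ratio = 1 - 0.600548 = 0.399452
as a percentage: 0.399452 * 100 = 39.95%

Space savings = 1 - 24112/40150 = 39.95%


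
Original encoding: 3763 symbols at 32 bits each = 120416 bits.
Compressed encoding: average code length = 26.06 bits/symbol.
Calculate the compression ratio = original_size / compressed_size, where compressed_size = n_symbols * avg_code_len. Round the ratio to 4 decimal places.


original_size = n_symbols * orig_bits = 3763 * 32 = 120416 bits
compressed_size = n_symbols * avg_code_len = 3763 * 26.06 = 98063.78 bits
ratio = original_size / compressed_size = 120416 / 98063.78 = 1.2279

Compression ratio = 1.2279


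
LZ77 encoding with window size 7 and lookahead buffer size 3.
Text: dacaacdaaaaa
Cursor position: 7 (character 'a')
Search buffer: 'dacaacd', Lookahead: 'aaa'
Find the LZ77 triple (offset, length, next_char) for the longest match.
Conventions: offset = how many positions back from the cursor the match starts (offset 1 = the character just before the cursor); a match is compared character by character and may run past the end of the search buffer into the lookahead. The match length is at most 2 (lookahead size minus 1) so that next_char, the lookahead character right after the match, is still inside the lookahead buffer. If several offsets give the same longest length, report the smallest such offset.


Try each offset into the search buffer:
  offset=1 (pos 6, char 'd'): match length 0
  offset=2 (pos 5, char 'c'): match length 0
  offset=3 (pos 4, char 'a'): match length 1
  offset=4 (pos 3, char 'a'): match length 2
  offset=5 (pos 2, char 'c'): match length 0
  offset=6 (pos 1, char 'a'): match length 1
  offset=7 (pos 0, char 'd'): match length 0
Longest match has length 2 at offset 4.
next_char = character at position 7 + 2 = 9 -> 'a'

Best match: offset=4, length=2 (matching 'aa' starting at position 3)
LZ77 triple: (4, 2, 'a')


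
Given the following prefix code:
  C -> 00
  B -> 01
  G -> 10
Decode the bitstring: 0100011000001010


Decoding step by step:
Bits 01 -> B
Bits 00 -> C
Bits 01 -> B
Bits 10 -> G
Bits 00 -> C
Bits 00 -> C
Bits 10 -> G
Bits 10 -> G


Decoded message: BCBGCCGG


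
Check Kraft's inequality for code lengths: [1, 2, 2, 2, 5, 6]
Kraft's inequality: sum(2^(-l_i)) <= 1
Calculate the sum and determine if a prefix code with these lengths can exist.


Sum = 2^(-1) + 2^(-2) + 2^(-2) + 2^(-2) + 2^(-5) + 2^(-6)
    = 0.5 + 0.25 + 0.25 + 0.25 + 0.03125 + 0.015625
    = 83/64 = 1.296875
Since 1.296875 > 1, Kraft's inequality is NOT satisfied.
A prefix code with these lengths CANNOT exist.

Kraft sum = 1.296875. Not satisfied.


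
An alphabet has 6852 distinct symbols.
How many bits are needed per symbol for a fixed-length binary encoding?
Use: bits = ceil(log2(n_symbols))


log2(6852) = 12.7423
Bracket: 2^12 = 4096 < 6852 <= 2^13 = 8192
So ceil(log2(6852)) = 13

bits = ceil(log2(6852)) = ceil(12.7423) = 13 bits


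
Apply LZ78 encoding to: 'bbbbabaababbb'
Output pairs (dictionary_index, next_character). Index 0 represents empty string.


LZ78 encoding steps:
Dictionary: {0: ''}
Step 1: w='' (idx 0), next='b' -> output (0, 'b'), add 'b' as idx 1
Step 2: w='b' (idx 1), next='b' -> output (1, 'b'), add 'bb' as idx 2
Step 3: w='b' (idx 1), next='a' -> output (1, 'a'), add 'ba' as idx 3
Step 4: w='ba' (idx 3), next='a' -> output (3, 'a'), add 'baa' as idx 4
Step 5: w='ba' (idx 3), next='b' -> output (3, 'b'), add 'bab' as idx 5
Step 6: w='bb' (idx 2), end of input -> output (2, '')


Encoded: [(0, 'b'), (1, 'b'), (1, 'a'), (3, 'a'), (3, 'b'), (2, '')]


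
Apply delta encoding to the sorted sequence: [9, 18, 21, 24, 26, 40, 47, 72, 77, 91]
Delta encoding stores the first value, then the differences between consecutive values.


First value: 9
Deltas:
  18 - 9 = 9
  21 - 18 = 3
  24 - 21 = 3
  26 - 24 = 2
  40 - 26 = 14
  47 - 40 = 7
  72 - 47 = 25
  77 - 72 = 5
  91 - 77 = 14


Delta encoded: [9, 9, 3, 3, 2, 14, 7, 25, 5, 14]


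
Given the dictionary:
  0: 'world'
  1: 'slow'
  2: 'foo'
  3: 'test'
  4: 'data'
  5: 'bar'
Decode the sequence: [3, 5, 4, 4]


Look up each index in the dictionary:
  3 -> 'test'
  5 -> 'bar'
  4 -> 'data'
  4 -> 'data'

Decoded: "test bar data data"


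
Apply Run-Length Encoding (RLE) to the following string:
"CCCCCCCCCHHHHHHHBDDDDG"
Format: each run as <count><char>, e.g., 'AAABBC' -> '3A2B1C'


Scanning runs left to right:
  i=0: run of 'C' x 9 -> '9C'
  i=9: run of 'H' x 7 -> '7H'
  i=16: run of 'B' x 1 -> '1B'
  i=17: run of 'D' x 4 -> '4D'
  i=21: run of 'G' x 1 -> '1G'

RLE = 9C7H1B4D1G


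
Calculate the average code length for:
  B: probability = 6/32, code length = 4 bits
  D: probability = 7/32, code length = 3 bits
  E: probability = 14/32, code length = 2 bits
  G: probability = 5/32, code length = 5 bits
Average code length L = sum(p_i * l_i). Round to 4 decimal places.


Weighted contributions p_i * l_i:
  B: (6/32) * 4 = 24/32
  D: (7/32) * 3 = 21/32
  E: (14/32) * 2 = 28/32
  G: (5/32) * 5 = 25/32
Sum = (24 + 21 + 28 + 25)/32 = 98/32

L = 98/32 = 3.0625 bits/symbol


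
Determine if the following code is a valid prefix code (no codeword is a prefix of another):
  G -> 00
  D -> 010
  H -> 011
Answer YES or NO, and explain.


Checking each pair (does one codeword prefix another?):
  G='00' vs D='010': no prefix
  G='00' vs H='011': no prefix
  D='010' vs G='00': no prefix
  D='010' vs H='011': no prefix
  H='011' vs G='00': no prefix
  H='011' vs D='010': no prefix
No violation found over all pairs.

YES -- this is a valid prefix code. No codeword is a prefix of any other codeword.


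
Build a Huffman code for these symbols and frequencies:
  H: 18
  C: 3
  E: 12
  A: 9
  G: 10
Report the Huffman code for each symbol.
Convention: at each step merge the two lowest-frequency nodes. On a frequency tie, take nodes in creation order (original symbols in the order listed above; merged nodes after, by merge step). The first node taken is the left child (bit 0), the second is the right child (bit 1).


Huffman tree construction:
Step 1: Merge C(3) + A(9) = 12
Step 2: Merge G(10) + E(12) = 22
Step 3: Merge (C+A)(12) + H(18) = 30
Step 4: Merge (G+E)(22) + ((C+A)+H)(30) = 52
Read each symbol's code off the tree from the root (left child = 0, right child = 1).

Codes:
  H: 11 (length 2)
  C: 100 (length 3)
  E: 01 (length 2)
  A: 101 (length 3)
  G: 00 (length 2)
Average code length: 116/52 = 2.2308 bits/symbol
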